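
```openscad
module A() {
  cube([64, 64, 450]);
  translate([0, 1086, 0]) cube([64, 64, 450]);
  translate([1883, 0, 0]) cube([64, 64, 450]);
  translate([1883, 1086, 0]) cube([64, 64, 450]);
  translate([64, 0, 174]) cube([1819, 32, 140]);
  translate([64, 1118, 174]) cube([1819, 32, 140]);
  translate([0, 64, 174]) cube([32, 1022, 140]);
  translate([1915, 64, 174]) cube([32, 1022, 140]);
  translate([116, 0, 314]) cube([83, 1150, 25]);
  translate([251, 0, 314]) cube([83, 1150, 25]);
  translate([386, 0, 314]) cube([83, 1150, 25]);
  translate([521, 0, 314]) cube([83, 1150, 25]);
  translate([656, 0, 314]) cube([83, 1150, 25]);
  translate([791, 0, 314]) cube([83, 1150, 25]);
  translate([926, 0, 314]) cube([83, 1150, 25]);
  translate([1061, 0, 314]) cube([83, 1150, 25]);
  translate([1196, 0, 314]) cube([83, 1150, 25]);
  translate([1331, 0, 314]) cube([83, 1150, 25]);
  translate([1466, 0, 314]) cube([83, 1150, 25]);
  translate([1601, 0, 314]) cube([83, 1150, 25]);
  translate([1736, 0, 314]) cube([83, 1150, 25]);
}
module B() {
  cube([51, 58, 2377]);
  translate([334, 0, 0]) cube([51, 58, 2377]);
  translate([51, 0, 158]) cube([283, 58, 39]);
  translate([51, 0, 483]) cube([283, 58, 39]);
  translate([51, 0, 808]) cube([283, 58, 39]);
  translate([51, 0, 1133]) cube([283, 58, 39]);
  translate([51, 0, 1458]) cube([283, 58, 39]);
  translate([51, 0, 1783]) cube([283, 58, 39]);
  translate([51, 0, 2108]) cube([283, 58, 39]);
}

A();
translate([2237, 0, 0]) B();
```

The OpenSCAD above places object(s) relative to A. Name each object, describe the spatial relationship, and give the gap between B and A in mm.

A is a bed frame. B is a ladder. The ladder is on the floor beside the bed frame on its +x side. The gap between the ladder and the bed frame is 290 mm.

The ladder's nearest face is 290 mm from the bed frame's +x face.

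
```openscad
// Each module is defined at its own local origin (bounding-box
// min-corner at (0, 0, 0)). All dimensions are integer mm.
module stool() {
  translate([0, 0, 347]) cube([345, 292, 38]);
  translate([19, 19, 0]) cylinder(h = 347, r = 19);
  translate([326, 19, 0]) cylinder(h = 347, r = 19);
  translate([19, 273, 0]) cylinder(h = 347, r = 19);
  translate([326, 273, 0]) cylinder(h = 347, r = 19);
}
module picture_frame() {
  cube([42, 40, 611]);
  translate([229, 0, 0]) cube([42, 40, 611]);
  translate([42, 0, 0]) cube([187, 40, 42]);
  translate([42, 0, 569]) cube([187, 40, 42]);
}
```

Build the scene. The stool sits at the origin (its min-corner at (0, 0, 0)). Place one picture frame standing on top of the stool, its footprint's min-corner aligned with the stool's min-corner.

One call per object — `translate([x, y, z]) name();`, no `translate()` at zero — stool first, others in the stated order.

stool();
translate([0, 0, 385]) picture_frame();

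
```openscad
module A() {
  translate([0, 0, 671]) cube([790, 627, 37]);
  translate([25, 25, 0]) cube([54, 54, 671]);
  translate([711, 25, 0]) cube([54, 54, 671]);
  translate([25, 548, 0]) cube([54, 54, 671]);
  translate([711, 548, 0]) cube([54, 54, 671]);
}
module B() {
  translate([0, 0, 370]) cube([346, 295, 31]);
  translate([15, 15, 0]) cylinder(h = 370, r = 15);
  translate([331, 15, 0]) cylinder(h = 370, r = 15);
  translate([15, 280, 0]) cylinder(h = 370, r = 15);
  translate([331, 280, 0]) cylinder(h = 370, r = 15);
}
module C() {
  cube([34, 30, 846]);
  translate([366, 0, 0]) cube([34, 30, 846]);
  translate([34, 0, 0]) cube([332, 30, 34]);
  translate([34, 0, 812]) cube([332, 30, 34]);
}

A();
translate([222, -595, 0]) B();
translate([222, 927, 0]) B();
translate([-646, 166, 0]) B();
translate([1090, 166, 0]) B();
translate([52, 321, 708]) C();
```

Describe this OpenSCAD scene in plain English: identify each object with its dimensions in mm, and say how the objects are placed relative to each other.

A is a table: top 790 mm (x) × 627 mm (y), 37 mm thick, upper face at z = 708 mm, on four 54×54 mm square legs, each inset 25 mm from the nearest pair of top edges, running from z = 0 to the bottom of the top.

B is a four-legged stool. The seat is a 346×295×31 mm slab whose top surface is at z = 401 mm; four round legs, each 30 mm in diameter, run from the floor (z = 0) to the underside of the seat, each leg's axis is inset half a diameter from the nearest pair of seat edges (so the leg's bounding box is flush with the corner).

C is a rectangular picture frame lying in the x–z plane (depth along y). The opening is 332 mm wide (x) by 778 mm tall (z), surrounded by a border 34 mm wide on all four sides. The frame is 30 mm deep and is made of two full-height vertical stiles with two horizontal rails fitted between them.

Four stools sit around the table at the −y, +y, −x, +x sides. The picture frame is on top of the table.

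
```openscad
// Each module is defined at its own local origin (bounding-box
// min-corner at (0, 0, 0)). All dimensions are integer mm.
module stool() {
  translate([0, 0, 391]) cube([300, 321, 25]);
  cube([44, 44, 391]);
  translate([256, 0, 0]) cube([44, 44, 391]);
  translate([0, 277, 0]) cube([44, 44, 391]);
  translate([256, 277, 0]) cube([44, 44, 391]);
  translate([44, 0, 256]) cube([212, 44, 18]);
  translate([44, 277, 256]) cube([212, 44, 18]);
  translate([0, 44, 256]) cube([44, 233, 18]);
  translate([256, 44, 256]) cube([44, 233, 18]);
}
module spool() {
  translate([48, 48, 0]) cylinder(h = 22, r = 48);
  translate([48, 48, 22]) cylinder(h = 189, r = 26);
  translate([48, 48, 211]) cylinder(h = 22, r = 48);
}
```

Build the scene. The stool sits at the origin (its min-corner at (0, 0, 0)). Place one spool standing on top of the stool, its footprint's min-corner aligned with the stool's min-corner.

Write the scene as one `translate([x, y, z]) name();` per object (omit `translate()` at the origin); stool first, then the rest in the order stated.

stool();
translate([0, 0, 416]) spool();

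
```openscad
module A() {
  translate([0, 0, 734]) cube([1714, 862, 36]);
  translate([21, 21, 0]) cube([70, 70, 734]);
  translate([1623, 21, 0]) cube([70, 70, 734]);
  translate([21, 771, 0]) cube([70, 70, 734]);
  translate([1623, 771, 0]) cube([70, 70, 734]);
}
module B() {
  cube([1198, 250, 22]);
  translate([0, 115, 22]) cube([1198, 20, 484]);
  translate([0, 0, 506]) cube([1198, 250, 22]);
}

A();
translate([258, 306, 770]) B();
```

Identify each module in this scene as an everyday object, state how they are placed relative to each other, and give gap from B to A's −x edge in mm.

A is a table. B is an I-beam. The I-beam is on top of the table, centred. The gap from the I-beam to the table's −x edge is 258 mm.

The I-beam's min-x is at 258; the table's min-x is 0; gap = 258 mm.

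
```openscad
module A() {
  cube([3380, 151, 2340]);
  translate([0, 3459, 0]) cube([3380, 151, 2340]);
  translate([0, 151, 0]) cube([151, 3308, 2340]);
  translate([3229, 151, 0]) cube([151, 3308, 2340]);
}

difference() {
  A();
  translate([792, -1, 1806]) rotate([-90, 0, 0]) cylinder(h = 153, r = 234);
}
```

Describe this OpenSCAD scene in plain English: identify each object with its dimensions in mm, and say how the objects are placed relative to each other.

A is the wall frame of a small rectangular building: four walls, each 2340 mm tall and 151 mm thick, enclosing a footprint 3380 mm (x) by 3610 mm (y) outside-to-outside, with no floor or roof. The front and back walls (the −y and +y sides) span the full width; the two side walls fit between them.

The house frame has a circular hole of radius 234 mm through its front wall, centred at (x = 792, z = 1806).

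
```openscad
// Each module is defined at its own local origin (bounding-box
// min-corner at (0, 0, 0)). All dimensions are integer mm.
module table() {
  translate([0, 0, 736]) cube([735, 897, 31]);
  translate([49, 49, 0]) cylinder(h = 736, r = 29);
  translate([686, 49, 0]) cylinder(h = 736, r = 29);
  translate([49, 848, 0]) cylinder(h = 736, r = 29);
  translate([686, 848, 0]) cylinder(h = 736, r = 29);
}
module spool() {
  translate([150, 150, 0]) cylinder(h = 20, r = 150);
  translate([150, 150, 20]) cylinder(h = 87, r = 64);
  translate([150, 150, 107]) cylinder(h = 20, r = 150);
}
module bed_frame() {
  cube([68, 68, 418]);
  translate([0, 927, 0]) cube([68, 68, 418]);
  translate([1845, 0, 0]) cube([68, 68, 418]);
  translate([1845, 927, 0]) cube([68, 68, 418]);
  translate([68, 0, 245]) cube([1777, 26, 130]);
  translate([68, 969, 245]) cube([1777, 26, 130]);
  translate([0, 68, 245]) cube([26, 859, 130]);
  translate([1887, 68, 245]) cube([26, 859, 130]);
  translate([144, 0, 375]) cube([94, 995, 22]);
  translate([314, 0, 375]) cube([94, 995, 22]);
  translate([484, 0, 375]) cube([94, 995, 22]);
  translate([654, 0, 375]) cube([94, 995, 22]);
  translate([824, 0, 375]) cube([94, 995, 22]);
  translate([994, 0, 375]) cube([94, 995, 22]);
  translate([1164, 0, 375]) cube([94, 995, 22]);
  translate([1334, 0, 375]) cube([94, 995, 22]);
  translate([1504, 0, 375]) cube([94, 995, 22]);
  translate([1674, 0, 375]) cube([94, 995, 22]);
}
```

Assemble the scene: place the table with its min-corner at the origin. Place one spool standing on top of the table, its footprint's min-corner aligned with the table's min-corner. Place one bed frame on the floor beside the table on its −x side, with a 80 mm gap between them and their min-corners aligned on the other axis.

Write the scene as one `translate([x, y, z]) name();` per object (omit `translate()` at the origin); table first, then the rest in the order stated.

table();
translate([0, 0, 767]) spool();
translate([-1993, 0, 0]) bed_frame();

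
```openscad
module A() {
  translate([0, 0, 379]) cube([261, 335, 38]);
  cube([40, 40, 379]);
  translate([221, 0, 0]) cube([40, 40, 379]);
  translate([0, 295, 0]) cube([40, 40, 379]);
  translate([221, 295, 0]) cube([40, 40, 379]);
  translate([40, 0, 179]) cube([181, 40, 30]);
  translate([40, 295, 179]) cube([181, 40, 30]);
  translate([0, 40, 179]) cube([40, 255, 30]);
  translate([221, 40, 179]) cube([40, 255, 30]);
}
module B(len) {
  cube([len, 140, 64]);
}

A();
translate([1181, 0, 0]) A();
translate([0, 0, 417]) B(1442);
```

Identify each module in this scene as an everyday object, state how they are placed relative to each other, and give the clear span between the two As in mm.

Second stool starts at x = 1181; first ends at x = 261; clear span = 1181 − 261 = 920 mm.

A is a stool. B is a beam. A beam spans the tops of two stools. The clear span between the two stools is 920 mm.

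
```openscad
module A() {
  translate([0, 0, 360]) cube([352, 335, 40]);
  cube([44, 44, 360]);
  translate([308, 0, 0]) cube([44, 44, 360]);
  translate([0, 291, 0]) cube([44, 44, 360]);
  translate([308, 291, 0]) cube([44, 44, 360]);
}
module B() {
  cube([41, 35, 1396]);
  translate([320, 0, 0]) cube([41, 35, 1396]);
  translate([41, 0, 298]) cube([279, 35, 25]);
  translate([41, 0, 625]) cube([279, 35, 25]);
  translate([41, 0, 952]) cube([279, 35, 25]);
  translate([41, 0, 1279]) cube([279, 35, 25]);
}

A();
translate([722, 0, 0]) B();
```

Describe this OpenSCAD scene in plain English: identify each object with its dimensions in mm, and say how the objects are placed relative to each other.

A is a four-legged stool. The seat is 352×335 mm, 40 mm thick, top at z = 400 mm. It stands on four square legs, each 44×44 mm in cross-section, from z = 0 to the seat underside, each flush with a corner of the seat.

B is a wooden ladder with two side rails of 41×35 mm section and 1396 mm height, set 361 mm apart overall. Between them run 4 rectangular rungs (35 mm deep, 25 mm thick), front faces flush with the rails' −y face. The bottom of the first rung is 298 mm above the floor and each subsequent rung is 327 mm higher than the one below.

The ladder is on the floor beside the stool on its +x side.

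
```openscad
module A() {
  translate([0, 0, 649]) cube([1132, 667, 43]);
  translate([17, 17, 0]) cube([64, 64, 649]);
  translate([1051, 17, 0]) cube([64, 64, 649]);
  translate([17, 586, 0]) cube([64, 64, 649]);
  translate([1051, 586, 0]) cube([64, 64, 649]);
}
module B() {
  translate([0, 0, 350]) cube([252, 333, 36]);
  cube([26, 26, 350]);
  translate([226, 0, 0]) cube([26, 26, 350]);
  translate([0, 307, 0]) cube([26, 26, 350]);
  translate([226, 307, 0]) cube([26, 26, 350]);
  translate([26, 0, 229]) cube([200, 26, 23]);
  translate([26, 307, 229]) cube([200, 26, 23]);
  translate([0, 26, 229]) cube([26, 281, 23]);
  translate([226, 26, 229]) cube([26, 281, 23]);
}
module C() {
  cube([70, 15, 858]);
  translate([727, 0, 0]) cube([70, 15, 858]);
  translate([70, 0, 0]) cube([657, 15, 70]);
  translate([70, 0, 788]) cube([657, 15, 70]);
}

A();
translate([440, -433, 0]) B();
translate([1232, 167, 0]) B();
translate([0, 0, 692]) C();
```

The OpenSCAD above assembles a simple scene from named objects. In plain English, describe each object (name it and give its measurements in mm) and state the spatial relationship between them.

A is a table with a 1132×667 mm rectangular top, 43 mm thick, top surface at z = 692 mm, supported by four 64×64 mm square legs, each inset 17 mm from the nearest pair of top edges, running from the floor.

B is a four-legged stool. The seat is 252×333 mm, 36 mm thick, top at z = 386 mm. It stands on four square legs, each 26×26 mm in cross-section, from z = 0 to the seat underside, each flush with a corner of the seat. Four stretchers, 26 mm wide and 23 mm tall, connect adjacent legs with their undersides at z = 229 mm, each running between the inner faces of the legs it joins and aligned with the legs' outer faces on the other axis.

C is a rectangular picture frame lying in the x–z plane (depth along y). The opening is 657 mm wide (x) by 718 mm tall (z), surrounded by a border 70 mm wide on all four sides. The frame is 15 mm deep and is made of two full-height vertical stiles with two horizontal rails fitted between them.

Two stools sit around the table at the −y, +x sides. The picture frame is on top of the table.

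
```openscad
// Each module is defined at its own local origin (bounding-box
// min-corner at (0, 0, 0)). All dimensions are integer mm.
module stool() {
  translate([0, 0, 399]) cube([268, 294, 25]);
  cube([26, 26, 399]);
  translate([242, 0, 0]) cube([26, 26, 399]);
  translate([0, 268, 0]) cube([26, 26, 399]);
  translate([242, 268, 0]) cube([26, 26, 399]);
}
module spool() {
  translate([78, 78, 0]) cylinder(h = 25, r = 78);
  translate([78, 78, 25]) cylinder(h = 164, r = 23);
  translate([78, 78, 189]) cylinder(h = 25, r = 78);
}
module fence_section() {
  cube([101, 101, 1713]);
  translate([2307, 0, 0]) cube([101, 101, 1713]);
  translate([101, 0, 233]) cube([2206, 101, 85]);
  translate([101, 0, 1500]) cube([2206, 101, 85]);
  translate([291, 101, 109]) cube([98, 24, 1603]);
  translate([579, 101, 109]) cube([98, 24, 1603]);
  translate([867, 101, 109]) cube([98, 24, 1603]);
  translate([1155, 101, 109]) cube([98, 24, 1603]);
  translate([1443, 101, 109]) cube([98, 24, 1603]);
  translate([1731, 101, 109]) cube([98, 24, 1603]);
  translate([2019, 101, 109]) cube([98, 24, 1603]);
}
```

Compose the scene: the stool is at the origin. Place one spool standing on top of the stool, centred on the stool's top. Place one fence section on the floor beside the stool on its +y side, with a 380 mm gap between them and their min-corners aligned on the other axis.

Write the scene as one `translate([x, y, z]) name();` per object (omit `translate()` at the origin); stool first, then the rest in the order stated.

stool();
translate([56, 69, 424]) spool();
translate([0, 674, 0]) fence_section();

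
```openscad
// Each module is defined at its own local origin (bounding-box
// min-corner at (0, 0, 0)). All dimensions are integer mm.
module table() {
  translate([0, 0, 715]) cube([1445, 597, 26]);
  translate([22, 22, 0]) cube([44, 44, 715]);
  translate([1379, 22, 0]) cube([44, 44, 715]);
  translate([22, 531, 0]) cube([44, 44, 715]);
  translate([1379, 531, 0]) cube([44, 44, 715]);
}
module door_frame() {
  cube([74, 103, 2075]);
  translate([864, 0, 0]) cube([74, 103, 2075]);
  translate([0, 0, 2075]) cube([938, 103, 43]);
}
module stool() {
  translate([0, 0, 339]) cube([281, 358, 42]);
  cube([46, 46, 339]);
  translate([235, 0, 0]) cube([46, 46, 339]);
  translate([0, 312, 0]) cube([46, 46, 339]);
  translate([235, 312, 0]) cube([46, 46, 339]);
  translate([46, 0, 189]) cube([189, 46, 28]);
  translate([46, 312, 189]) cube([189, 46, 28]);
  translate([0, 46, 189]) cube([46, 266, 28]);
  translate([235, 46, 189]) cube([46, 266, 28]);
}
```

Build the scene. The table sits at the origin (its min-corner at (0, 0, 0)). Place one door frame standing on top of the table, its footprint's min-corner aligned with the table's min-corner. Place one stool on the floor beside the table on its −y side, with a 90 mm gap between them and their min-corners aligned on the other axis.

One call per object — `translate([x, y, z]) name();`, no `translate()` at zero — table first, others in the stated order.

table();
translate([0, 0, 741]) door_frame();
translate([0, -448, 0]) stool();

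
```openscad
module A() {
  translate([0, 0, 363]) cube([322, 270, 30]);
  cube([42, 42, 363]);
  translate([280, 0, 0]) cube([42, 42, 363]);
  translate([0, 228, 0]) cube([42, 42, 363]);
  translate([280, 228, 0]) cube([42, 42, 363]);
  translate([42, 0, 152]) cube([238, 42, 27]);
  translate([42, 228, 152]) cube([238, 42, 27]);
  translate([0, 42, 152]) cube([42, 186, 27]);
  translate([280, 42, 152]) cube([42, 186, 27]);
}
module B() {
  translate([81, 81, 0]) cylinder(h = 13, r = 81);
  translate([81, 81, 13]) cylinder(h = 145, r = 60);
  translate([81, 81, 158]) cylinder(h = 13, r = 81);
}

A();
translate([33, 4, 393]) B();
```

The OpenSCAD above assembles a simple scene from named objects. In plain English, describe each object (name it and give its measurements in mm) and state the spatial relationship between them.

A is a simple wooden stool: a rectangular seat 322 mm (x) by 270 mm (y), 30 mm thick, top face at z = 393 mm, on four square legs, each 42×42 mm in cross-section. The legs rest on z = 0, each flush with a corner of the seat. Four stretchers, 42 mm wide and 27 mm tall, connect adjacent legs with their undersides at z = 152 mm, each running between the inner faces of the legs it joins and aligned with the legs' outer faces on the other axis.

B is a spool: two coaxial disc flanges of radius 81 mm and thickness 13 mm, joined by a core cylinder of radius 60 mm and height 145 mm. The lower flange rests on z = 0 and the three cylinders share a vertical axis.

The spool is on top of the stool.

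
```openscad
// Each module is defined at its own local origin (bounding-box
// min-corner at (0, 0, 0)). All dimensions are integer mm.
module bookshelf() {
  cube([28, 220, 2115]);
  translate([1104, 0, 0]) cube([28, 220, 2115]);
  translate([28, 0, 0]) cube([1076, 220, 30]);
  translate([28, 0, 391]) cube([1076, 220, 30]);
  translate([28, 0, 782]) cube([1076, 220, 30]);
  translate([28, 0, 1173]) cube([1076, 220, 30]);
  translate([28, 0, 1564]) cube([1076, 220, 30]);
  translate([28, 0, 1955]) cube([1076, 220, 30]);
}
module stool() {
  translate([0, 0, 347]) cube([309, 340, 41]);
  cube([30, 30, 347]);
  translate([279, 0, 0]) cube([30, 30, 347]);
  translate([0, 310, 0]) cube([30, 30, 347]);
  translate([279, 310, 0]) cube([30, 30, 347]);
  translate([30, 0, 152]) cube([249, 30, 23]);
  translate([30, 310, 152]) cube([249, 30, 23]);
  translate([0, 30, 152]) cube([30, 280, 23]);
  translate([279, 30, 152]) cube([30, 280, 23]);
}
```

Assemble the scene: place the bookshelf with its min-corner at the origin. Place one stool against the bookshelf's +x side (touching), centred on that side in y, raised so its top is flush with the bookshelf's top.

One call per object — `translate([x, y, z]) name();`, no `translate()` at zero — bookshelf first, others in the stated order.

bookshelf();
translate([1132, -60, 1727]) stool();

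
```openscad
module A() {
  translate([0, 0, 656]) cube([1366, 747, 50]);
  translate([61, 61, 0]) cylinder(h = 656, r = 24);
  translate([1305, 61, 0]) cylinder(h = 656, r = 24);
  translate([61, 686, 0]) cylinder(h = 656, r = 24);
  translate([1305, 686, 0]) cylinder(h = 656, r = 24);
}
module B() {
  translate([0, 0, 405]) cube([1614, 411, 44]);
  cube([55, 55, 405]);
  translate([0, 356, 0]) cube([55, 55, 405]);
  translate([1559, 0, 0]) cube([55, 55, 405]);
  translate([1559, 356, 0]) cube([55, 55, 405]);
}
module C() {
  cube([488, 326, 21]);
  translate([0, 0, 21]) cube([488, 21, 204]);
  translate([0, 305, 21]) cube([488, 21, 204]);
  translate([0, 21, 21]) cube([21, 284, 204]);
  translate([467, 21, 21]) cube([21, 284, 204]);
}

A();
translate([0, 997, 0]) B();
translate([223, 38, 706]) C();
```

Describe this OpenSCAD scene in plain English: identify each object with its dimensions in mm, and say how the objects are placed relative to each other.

A is a table: top 1366 mm (x) × 747 mm (y), 50 mm thick, upper face at z = 706 mm, on four round legs of 48 mm diameter, each leg's bounding box inset 37 mm from the nearest pair of top edges, running from z = 0 to the bottom of the top.

B is a bench: a 1614×411 mm seat slab, 44 mm thick, top at z = 449 mm, on four 55×55 mm square legs flush with the seat corners and standing on z = 0.

C is an open storage box with external size 488×326×225 mm and wall thickness 21 mm (the base is also 21 mm thick). The base covers the whole footprint; the four walls stand on the base, with the y-facing walls full-width and the x-facing walls fitting between their inner faces.

The bench is on the floor beside the table on its +y side. The open box is on top of the table.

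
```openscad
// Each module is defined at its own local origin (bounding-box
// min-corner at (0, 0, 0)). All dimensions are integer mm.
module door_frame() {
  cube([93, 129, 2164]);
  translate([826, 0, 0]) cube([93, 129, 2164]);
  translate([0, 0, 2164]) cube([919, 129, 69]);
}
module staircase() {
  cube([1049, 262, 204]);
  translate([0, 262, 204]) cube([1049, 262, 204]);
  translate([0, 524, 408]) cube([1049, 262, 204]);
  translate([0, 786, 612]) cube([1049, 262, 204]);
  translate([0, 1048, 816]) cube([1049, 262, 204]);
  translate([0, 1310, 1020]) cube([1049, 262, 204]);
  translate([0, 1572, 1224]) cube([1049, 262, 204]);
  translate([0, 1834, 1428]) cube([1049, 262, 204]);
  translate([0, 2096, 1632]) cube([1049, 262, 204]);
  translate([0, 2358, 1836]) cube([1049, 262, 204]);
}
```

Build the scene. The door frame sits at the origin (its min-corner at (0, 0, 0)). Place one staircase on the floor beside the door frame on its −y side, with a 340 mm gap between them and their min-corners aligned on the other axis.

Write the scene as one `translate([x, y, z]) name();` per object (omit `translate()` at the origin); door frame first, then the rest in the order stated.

door_frame();
translate([0, -2960, 0]) staircase();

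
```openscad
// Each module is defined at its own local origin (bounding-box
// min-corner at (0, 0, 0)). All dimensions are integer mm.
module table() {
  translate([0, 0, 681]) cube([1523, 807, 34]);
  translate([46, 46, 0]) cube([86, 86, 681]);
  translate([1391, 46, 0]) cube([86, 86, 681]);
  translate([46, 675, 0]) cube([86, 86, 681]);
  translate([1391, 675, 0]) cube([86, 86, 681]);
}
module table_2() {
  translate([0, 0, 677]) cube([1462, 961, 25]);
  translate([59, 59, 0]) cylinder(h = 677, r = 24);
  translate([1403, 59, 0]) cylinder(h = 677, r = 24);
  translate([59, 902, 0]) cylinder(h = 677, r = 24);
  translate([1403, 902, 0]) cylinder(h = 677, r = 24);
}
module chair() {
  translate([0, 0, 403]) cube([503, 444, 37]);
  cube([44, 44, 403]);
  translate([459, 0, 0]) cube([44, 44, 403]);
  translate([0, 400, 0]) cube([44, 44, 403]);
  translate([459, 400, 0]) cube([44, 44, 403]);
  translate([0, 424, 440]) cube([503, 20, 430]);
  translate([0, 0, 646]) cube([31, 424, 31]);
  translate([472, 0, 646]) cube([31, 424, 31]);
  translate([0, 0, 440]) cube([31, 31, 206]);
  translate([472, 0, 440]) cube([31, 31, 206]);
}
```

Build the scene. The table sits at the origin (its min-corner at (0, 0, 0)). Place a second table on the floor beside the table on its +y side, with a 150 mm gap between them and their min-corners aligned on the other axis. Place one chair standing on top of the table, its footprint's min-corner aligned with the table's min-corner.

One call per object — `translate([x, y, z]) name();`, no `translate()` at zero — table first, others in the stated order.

table();
translate([0, 957, 0]) table_2();
translate([0, 0, 715]) chair();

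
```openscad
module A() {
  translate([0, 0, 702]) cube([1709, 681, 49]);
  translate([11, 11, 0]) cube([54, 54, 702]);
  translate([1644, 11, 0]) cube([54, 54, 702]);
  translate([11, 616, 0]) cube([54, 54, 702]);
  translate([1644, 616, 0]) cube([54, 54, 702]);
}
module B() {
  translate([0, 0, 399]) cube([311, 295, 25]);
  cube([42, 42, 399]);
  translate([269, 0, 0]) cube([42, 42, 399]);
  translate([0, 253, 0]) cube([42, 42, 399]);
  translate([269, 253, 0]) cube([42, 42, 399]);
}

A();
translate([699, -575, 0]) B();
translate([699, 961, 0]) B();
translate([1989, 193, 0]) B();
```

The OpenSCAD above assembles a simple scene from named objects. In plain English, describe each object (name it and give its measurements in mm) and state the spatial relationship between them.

A is a table: top 1709 mm (x) × 681 mm (y), 49 mm thick, upper face at z = 751 mm, on four 54×54 mm square legs, each inset 11 mm from the nearest pair of top edges, running from z = 0 to the bottom of the top.

B is a simple wooden stool: a rectangular seat 311 mm (x) by 295 mm (y), 25 mm thick, top face at z = 424 mm, on four square legs, each 42×42 mm in cross-section. The legs rest on z = 0, each flush with a corner of the seat.

Three stools sit around the table at the −y, +y, +x sides.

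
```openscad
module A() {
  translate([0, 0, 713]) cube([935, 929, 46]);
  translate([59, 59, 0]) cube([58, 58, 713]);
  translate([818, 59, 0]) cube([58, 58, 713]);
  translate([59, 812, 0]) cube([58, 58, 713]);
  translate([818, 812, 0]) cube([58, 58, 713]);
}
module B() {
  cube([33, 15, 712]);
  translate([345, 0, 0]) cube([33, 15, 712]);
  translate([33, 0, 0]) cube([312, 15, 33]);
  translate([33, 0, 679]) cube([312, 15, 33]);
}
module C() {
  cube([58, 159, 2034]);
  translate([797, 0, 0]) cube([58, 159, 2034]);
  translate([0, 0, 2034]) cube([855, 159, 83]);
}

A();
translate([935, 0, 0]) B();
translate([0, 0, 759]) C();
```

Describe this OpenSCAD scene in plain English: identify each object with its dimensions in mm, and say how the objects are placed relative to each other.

A is a table with a 935×929 mm rectangular top, 46 mm thick, top surface at z = 759 mm, supported by four 58×58 mm square legs, each inset 59 mm from the nearest pair of top edges, running from the floor.

B is a picture frame with a 312×646 mm rectangular opening (x by z) and a uniform 33 mm border on every side. Frame depth is 15 mm along y. It is built from two vertical stiles running the full outside height and two horizontal rails spanning the gap between the stiles.

C is a door frame. The clear opening is 739 mm wide and 2034 mm high. Two 58 mm wide jambs, 159 mm deep, stand either side of the opening from the floor to the top of the opening. A 83 mm thick head sits across the top of both jambs, spanning the full outside width of the frame.

The picture frame is against the table's +x side, with their −y faces flush. The door frame is on top of the table.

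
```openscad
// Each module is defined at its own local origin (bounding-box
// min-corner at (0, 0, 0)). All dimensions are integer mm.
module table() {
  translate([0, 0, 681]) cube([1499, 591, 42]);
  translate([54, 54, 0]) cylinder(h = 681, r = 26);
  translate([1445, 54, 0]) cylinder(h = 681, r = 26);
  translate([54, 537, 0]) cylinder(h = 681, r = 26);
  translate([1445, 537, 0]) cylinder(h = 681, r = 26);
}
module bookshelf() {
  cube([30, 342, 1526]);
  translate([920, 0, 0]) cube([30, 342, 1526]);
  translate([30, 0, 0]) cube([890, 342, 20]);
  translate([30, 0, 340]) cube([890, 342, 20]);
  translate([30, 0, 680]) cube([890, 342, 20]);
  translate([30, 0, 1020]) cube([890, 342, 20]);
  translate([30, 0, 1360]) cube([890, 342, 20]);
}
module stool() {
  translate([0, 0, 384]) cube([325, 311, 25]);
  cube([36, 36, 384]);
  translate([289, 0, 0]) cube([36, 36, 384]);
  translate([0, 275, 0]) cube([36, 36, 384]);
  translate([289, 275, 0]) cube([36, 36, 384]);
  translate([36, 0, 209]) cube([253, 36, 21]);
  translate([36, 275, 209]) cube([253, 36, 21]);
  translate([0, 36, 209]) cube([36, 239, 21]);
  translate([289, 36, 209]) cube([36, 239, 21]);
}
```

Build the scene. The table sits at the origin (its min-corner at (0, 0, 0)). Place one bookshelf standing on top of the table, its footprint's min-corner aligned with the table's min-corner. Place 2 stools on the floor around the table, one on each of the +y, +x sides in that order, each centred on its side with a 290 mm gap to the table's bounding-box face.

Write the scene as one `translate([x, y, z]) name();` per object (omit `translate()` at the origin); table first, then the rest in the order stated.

table();
translate([0, 0, 723]) bookshelf();
translate([587, 881, 0]) stool();
translate([1789, 140, 0]) stool();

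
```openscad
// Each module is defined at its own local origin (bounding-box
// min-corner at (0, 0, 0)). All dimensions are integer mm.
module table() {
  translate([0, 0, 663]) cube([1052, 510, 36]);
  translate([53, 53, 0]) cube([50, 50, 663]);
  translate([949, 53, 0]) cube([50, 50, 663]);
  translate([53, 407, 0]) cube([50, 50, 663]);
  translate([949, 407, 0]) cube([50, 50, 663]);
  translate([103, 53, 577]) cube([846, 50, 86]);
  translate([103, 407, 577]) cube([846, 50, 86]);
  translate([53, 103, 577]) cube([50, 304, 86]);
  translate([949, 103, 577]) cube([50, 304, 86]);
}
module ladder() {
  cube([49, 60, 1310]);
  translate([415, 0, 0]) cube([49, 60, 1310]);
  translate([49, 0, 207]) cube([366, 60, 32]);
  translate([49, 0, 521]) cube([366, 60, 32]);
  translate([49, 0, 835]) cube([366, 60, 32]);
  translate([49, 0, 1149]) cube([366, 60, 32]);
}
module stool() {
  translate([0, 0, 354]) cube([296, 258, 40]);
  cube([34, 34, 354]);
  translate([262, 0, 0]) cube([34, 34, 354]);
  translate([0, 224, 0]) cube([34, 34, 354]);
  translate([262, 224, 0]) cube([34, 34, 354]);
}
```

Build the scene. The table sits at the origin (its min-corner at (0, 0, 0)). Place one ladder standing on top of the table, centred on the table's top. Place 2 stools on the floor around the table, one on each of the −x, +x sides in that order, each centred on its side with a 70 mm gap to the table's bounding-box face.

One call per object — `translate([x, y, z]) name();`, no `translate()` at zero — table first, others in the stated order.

table();
translate([294, 225, 699]) ladder();
translate([-366, 126, 0]) stool();
translate([1122, 126, 0]) stool();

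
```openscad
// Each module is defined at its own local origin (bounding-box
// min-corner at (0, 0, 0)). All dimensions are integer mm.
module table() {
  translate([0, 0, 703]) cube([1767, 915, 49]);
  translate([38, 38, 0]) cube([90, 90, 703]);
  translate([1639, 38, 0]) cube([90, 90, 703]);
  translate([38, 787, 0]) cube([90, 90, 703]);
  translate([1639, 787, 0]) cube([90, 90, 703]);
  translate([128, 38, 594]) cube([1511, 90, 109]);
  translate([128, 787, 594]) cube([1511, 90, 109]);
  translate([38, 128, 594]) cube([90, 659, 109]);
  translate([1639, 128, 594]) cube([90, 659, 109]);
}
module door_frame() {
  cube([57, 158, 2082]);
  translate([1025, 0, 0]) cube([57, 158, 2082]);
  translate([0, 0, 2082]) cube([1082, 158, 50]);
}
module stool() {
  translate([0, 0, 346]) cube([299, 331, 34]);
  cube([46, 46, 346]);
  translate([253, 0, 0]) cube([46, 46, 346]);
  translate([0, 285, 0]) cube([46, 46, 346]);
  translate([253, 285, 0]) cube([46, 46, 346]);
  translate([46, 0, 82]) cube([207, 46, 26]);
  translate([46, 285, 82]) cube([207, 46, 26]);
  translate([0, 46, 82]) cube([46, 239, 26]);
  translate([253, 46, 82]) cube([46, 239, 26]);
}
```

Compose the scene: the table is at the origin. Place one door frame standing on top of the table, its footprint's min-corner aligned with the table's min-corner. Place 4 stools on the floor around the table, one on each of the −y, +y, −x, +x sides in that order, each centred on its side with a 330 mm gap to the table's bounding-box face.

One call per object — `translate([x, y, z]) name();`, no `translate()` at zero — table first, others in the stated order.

table();
translate([0, 0, 752]) door_frame();
translate([734, -661, 0]) stool();
translate([734, 1245, 0]) stool();
translate([-629, 292, 0]) stool();
translate([2097, 292, 0]) stool();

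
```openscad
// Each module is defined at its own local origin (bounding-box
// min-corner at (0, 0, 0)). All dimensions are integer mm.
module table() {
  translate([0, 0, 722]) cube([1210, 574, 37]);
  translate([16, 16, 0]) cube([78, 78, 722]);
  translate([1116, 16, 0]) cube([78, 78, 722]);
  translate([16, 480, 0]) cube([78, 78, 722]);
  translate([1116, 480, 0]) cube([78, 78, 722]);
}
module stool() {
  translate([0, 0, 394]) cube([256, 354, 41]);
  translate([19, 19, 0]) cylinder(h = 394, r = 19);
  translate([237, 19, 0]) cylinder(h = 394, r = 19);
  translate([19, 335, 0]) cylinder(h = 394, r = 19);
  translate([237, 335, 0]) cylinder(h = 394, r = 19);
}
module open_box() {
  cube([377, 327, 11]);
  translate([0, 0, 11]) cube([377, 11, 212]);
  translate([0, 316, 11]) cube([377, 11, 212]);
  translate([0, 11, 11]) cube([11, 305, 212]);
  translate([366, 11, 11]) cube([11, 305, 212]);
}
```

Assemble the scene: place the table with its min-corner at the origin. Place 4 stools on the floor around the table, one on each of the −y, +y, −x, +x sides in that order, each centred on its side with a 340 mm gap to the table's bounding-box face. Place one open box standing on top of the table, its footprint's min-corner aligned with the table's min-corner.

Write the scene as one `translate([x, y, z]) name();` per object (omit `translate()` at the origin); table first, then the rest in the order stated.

table();
translate([477, -694, 0]) stool();
translate([477, 914, 0]) stool();
translate([-596, 110, 0]) stool();
translate([1550, 110, 0]) stool();
translate([0, 0, 759]) open_box();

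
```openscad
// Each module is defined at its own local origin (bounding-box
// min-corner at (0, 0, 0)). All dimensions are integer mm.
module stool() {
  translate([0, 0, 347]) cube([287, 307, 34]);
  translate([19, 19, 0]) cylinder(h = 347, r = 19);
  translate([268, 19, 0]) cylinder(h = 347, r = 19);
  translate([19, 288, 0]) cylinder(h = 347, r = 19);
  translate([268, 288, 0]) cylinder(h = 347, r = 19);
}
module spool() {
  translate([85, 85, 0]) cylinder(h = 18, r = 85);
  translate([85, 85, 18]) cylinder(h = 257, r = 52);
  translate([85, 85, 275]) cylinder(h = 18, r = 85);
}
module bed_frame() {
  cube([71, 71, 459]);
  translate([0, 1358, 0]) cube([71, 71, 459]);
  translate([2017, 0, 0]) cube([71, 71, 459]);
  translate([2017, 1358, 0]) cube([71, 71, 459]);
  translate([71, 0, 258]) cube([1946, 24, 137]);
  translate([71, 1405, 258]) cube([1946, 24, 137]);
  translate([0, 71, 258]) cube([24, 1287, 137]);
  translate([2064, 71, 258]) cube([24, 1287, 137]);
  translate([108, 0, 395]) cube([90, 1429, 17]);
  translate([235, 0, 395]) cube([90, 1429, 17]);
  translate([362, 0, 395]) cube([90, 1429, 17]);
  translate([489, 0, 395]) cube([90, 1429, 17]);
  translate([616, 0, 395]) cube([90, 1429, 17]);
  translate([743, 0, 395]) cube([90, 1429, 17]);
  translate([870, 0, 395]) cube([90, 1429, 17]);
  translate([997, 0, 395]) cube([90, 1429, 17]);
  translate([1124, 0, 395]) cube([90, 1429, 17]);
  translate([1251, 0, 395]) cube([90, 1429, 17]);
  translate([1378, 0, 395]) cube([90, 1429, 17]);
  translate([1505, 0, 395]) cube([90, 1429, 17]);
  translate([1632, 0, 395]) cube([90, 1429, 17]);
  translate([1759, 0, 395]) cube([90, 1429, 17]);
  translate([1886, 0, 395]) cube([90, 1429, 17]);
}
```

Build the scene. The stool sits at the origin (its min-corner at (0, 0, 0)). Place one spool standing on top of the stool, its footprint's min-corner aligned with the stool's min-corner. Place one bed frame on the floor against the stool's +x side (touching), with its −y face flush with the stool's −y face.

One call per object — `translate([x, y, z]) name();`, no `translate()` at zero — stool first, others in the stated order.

stool();
translate([0, 0, 381]) spool();
translate([287, 0, 0]) bed_frame();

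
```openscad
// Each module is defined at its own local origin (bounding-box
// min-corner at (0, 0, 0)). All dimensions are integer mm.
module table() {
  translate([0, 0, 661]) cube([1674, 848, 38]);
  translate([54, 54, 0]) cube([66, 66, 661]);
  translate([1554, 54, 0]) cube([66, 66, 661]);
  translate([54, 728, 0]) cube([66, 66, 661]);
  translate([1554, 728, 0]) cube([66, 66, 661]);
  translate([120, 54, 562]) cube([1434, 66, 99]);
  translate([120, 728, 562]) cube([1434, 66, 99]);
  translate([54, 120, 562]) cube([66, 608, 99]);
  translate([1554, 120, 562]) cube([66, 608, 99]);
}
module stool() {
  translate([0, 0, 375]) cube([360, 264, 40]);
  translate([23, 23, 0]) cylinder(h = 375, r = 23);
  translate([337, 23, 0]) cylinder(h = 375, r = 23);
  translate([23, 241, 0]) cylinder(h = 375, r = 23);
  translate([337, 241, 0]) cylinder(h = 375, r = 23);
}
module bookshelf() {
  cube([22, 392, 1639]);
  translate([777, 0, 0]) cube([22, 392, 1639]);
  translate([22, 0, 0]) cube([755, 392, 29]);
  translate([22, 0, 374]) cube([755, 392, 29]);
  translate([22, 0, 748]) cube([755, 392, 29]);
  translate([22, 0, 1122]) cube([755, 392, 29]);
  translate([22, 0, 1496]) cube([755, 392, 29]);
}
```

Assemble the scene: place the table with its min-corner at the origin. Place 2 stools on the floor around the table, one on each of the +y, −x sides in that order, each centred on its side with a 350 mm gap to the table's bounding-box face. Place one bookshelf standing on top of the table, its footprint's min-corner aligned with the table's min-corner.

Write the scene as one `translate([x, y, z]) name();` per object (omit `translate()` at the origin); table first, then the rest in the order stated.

table();
translate([657, 1198, 0]) stool();
translate([-710, 292, 0]) stool();
translate([0, 0, 699]) bookshelf();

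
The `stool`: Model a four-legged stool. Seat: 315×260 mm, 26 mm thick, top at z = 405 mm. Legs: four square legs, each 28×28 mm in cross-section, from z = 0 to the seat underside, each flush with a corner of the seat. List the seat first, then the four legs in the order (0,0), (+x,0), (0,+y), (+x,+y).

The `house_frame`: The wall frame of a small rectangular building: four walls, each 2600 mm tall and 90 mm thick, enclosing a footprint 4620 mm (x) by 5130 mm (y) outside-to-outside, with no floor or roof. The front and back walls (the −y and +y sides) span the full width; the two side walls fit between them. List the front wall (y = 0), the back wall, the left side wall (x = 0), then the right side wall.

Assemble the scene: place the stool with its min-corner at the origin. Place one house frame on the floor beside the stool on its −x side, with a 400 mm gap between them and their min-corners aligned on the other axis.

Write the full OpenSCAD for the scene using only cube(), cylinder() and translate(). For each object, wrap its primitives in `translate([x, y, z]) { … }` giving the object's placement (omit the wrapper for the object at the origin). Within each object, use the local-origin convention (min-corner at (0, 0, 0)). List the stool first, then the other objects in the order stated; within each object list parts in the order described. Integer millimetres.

translate([0, 0, 379]) cube([315, 260, 26]);
cube([28, 28, 379]);
translate([287, 0, 0]) cube([28, 28, 379]);
translate([0, 232, 0]) cube([28, 28, 379]);
translate([287, 232, 0]) cube([28, 28, 379]);
translate([-5020, 0, 0]) {
  cube([4620, 90, 2600]);
  translate([0, 5040, 0]) cube([4620, 90, 2600]);
  translate([0, 90, 0]) cube([90, 4950, 2600]);
  translate([4530, 90, 0]) cube([90, 4950, 2600]);
}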